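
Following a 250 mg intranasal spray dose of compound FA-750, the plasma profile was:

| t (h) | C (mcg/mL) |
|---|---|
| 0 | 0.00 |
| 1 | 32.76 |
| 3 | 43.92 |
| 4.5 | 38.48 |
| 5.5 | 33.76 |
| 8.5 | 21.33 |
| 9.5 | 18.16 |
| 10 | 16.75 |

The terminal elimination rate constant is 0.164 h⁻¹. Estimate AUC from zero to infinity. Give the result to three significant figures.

AUC = 404 mcg/mL·h

Trapezoidal AUC_0→10:
  [0→1]: (0.00+32.76)/2 × 1 = 16.38
  [1→3]: (32.76+43.92)/2 × 2 = 76.68
  [3→4.5]: (43.92+38.48)/2 × 1.5 = 61.8
  [4.5→5.5]: (38.48+33.76)/2 × 1 = 36.12
  [5.5→8.5]: (33.76+21.33)/2 × 3 = 82.635
  [8.5→9.5]: (21.33+18.16)/2 × 1 = 19.745
  [9.5→10]: (18.16+16.75)/2 × 0.5 = 8.7275
  Sum = 302.0875 mcg/mL·h
Extrapolated tail: C_last / k_e = 16.75 / 0.164 = 102.134
AUC_0→∞ = 302.0875 + 102.134 = 404.2215 mcg/mL·h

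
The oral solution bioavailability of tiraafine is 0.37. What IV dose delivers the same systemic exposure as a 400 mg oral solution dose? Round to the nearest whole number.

D_iv = 148 mg

Systemic exposure from an extravascular dose = F × D_ev, so the equivalent IV dose is F × D_ev.
D_iv = F × D_ev = 0.37 × 400 = 148 mg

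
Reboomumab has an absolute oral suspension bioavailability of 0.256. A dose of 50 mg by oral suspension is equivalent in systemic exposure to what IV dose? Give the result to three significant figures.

D_iv = 12.8 mg

Systemic exposure from an extravascular dose = F × D_ev, so the equivalent IV dose is F × D_ev.
D_iv = F × D_ev = 0.256 × 50 = 12.8 mg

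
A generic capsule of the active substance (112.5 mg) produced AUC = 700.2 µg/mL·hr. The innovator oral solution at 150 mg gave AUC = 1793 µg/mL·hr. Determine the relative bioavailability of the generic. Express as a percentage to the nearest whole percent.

F_rel = (AUC_test/D_test) / (AUC_ref/D_ref)
      = (700.2/112.5) / (1793/150)
      = 6.224 / 11.9533 = 0.5207 = 52.07%

F_rel = 52%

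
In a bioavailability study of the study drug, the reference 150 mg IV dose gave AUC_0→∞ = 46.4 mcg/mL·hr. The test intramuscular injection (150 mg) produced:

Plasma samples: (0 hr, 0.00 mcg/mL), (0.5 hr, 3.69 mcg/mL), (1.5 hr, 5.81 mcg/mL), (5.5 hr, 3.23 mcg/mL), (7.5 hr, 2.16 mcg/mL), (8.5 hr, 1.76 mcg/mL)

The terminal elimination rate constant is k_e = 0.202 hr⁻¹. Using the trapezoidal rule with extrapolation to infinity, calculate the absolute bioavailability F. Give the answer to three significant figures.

Trapezoidal AUC_0→8.5 (intramuscular injection):
  [0→0.5]: (0.00+3.69)/2 × 0.5 = 0.9225
  [0.5→1.5]: (3.69+5.81)/2 × 1 = 4.75
  [1.5→5.5]: (5.81+3.23)/2 × 4 = 18.08
  [5.5→7.5]: (3.23+2.16)/2 × 2 = 5.39
  [7.5→8.5]: (2.16+1.76)/2 × 1 = 1.96
  Sum = 31.1025 mcg/mL·hr
Tail: C_last/k_e = 1.76/0.202 = 8.713
AUC_0→∞ (intramuscular injection) = 31.1025 + 8.713 = 39.8155 mcg/mL·hr
F = (AUC_ev/D_ev)/(AUC_iv/D_iv) = (39.8155/150)/(46.4/150) = 0.265437/0.309333 = 0.8581

F = 0.858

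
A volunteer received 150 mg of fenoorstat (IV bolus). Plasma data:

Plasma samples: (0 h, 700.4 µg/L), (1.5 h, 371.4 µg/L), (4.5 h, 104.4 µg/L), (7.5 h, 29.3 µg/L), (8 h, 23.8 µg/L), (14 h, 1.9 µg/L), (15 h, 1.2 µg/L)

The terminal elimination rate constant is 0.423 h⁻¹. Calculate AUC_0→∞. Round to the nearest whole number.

AUC = 1813 µg/L·h

Trapezoidal AUC_0→15:
  [0→1.5]: (700.4+371.4)/2 × 1.5 = 803.85
  [1.5→4.5]: (371.4+104.4)/2 × 3 = 713.7
  [4.5→7.5]: (104.4+29.3)/2 × 3 = 200.55
  [7.5→8]: (29.3+23.8)/2 × 0.5 = 13.275
  [8→14]: (23.8+1.9)/2 × 6 = 77.1
  [14→15]: (1.9+1.2)/2 × 1 = 1.55
  Sum = 1810.025 µg/L·h
Extrapolated tail: C_last / k_e = 1.2 / 0.423 = 2.837
AUC_0→∞ = 1810.025 + 2.837 = 1812.862 µg/L·h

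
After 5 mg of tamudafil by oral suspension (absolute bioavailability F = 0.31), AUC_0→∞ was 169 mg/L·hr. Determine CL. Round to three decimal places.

CL = 0.009 L/hr

CL = F × Dose / AUC_0→∞
   = 0.31 × 5 / 169 = 0.0091716 L/hr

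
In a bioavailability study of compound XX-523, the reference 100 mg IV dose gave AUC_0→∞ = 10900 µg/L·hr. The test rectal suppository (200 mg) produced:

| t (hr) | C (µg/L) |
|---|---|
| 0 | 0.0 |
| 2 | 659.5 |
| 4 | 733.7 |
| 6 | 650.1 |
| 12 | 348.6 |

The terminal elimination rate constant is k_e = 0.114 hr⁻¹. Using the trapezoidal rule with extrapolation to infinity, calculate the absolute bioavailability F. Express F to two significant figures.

F = 0.44

Trapezoidal AUC_0→12 (rectal suppository):
  [0→2]: (0.0+659.5)/2 × 2 = 659.5
  [2→4]: (659.5+733.7)/2 × 2 = 1393.2
  [4→6]: (733.7+650.1)/2 × 2 = 1383.8
  [6→12]: (650.1+348.6)/2 × 6 = 2996.1
  Sum = 6432.6 µg/L·hr
Tail: C_last/k_e = 348.6/0.114 = 3057.895
AUC_0→∞ (rectal suppository) = 6432.6 + 3057.895 = 9490.495 µg/L·hr
F = (AUC_ev/D_ev)/(AUC_iv/D_iv) = (9490.495/200)/(10900/100) = 47.452475/109 = 0.4353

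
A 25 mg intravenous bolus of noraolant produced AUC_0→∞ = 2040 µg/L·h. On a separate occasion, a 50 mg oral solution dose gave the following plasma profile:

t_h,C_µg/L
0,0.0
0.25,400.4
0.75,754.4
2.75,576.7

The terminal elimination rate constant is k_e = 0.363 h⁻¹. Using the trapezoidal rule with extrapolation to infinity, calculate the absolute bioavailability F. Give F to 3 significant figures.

F = 0.799

Trapezoidal AUC_0→2.75 (oral solution):
  [0→0.25]: (0.0+400.4)/2 × 0.25 = 50.05
  [0.25→0.75]: (400.4+754.4)/2 × 0.5 = 288.7
  [0.75→2.75]: (754.4+576.7)/2 × 2 = 1331.1
  Sum = 1669.85 µg/L·h
Tail: C_last/k_e = 576.7/0.363 = 1588.705
AUC_0→∞ (oral solution) = 1669.85 + 1588.705 = 3258.555 µg/L·h
F = (AUC_ev/D_ev)/(AUC_iv/D_iv) = (3258.555/50)/(2040/25) = 65.1711/81.6 = 0.7987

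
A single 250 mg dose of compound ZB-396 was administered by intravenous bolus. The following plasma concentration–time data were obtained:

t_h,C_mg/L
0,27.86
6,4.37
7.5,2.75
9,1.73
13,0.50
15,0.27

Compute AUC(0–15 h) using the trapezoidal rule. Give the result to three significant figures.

AUC = 111 mg/L·h

Trapezoidal AUC_0→15:
  [0→6]: (27.86+4.37)/2 × 6 = 96.69
  [6→7.5]: (4.37+2.75)/2 × 1.5 = 5.34
  [7.5→9]: (2.75+1.73)/2 × 1.5 = 3.36
  [9→13]: (1.73+0.50)/2 × 4 = 4.46
  [13→15]: (0.50+0.27)/2 × 2 = 0.77
  Sum = 110.62 mg/L·h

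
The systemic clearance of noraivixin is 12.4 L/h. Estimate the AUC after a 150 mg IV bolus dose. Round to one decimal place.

AUC = 12.1 mg/L·h

AUC_0→∞ = Dose_iv / CL
        = 150 / 12.4 = 12.0968 mg/L·h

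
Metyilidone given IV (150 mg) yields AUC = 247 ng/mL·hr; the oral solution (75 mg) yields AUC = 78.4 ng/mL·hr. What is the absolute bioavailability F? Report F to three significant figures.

F = (AUC_ev / D_ev) / (AUC_iv / D_iv)
  = (78.4/75) / (247/150)
  = 1.04533 / 1.64667 = 0.6348

F = 0.635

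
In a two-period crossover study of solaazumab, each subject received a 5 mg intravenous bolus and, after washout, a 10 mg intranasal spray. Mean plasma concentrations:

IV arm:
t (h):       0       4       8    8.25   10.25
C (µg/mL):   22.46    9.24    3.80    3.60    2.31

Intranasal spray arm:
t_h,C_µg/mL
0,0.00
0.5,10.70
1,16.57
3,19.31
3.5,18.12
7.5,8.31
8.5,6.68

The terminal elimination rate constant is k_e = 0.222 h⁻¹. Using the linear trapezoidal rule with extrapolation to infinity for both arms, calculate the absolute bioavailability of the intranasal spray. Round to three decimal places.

Trapezoidal AUC_0→10.25 (IV):
  [0→4]: (22.46+9.24)/2 × 4 = 63.4
  [4→8]: (9.24+3.80)/2 × 4 = 26.08
  [8→8.25]: (3.80+3.60)/2 × 0.25 = 0.925
  [8.25→10.25]: (3.60+2.31)/2 × 2 = 5.91
  Sum = 96.315 µg/mL·h
IV tail: 2.31/0.222 = 10.405; AUC_iv,0→∞ = 96.315 + 10.405 = 106.72 µg/mL·h
Trapezoidal AUC_0→8.5 (intranasal spray):
  [0→0.5]: (0.00+10.70)/2 × 0.5 = 2.675
  [0.5→1]: (10.70+16.57)/2 × 0.5 = 6.8175
  [1→3]: (16.57+19.31)/2 × 2 = 35.88
  [3→3.5]: (19.31+18.12)/2 × 0.5 = 9.3575
  [3.5→7.5]: (18.12+8.31)/2 × 4 = 52.86
  [7.5→8.5]: (8.31+6.68)/2 × 1 = 7.495
  Sum = 115.085 µg/mL·h
intranasal spray tail: 6.68/0.222 = 30.090; AUC_ev,0→∞ = 115.085 + 30.090 = 145.175 µg/mL·h
F = (AUC_ev/D_ev)/(AUC_iv/D_iv) = (145.175/10)/(106.72/5) = 14.5175/21.344 = 0.6802

F = 0.680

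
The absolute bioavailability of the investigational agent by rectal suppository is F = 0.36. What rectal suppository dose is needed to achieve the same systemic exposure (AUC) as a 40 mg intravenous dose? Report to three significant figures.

For equal systemic exposure: F × D_ev = D_iv
D_ev = D_iv / F = 40 / 0.36 = 111.111 mg

D_rectal = 111 mg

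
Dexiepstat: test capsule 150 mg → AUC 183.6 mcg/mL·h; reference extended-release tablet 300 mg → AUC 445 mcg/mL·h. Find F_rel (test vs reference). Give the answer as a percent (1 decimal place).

F_rel = 82.5%

F_rel = (AUC_test/D_test) / (AUC_ref/D_ref)
      = (183.6/150) / (445/300)
      = 1.224 / 1.48333 = 0.8252 = 82.52%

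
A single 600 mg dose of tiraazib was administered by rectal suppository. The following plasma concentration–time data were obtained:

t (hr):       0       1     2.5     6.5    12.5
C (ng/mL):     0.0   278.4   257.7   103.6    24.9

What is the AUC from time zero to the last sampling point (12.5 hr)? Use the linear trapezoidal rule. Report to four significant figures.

Trapezoidal AUC_0→12.5:
  [0→1]: (0.0+278.4)/2 × 1 = 139.2
  [1→2.5]: (278.4+257.7)/2 × 1.5 = 402.075
  [2.5→6.5]: (257.7+103.6)/2 × 4 = 722.6
  [6.5→12.5]: (103.6+24.9)/2 × 6 = 385.5
  Sum = 1649.375 ng/mL·hr

AUC = 1649 ng/mL·hr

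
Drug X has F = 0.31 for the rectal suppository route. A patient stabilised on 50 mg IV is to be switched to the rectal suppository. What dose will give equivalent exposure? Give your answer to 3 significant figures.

For equal systemic exposure: F × D_ev = D_iv
D_ev = D_iv / F = 50 / 0.31 = 161.29 mg

D_rectal = 161 mg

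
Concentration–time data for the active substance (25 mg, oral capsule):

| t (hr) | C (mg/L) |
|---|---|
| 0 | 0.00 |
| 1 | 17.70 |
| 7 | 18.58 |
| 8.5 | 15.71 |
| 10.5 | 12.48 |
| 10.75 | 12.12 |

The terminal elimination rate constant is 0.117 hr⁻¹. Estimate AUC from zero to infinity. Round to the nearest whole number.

AUC = 278 mg/L·hr

Trapezoidal AUC_0→10.75:
  [0→1]: (0.00+17.70)/2 × 1 = 8.85
  [1→7]: (17.70+18.58)/2 × 6 = 108.84
  [7→8.5]: (18.58+15.71)/2 × 1.5 = 25.7175
  [8.5→10.5]: (15.71+12.48)/2 × 2 = 28.19
  [10.5→10.75]: (12.48+12.12)/2 × 0.25 = 3.075
  Sum = 174.6725 mg/L·hr
Extrapolated tail: C_last / k_e = 12.12 / 0.117 = 103.590
AUC_0→∞ = 174.6725 + 103.590 = 278.2625 mg/L·hr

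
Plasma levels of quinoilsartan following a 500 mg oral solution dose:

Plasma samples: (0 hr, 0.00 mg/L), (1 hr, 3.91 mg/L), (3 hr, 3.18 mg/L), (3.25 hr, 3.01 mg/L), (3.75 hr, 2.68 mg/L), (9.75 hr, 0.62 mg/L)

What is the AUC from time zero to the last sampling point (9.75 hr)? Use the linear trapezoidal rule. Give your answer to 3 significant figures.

AUC = 21.1 mg/L·hr

Trapezoidal AUC_0→9.75:
  [0→1]: (0.00+3.91)/2 × 1 = 1.955
  [1→3]: (3.91+3.18)/2 × 2 = 7.09
  [3→3.25]: (3.18+3.01)/2 × 0.25 = 0.77375
  [3.25→3.75]: (3.01+2.68)/2 × 0.5 = 1.4225
  [3.75→9.75]: (2.68+0.62)/2 × 6 = 9.9
  Sum = 21.14125 mg/L·hr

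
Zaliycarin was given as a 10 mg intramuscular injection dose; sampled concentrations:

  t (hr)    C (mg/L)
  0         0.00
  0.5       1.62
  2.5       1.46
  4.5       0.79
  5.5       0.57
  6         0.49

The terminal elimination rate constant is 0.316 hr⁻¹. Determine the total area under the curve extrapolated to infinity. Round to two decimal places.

AUC = 8.23 mg/L·hr

Trapezoidal AUC_0→6:
  [0→0.5]: (0.00+1.62)/2 × 0.5 = 0.405
  [0.5→2.5]: (1.62+1.46)/2 × 2 = 3.08
  [2.5→4.5]: (1.46+0.79)/2 × 2 = 2.25
  [4.5→5.5]: (0.79+0.57)/2 × 1 = 0.68
  [5.5→6]: (0.57+0.49)/2 × 0.5 = 0.265
  Sum = 6.68 mg/L·hr
Extrapolated tail: C_last / k_e = 0.49 / 0.316 = 1.551
AUC_0→∞ = 6.68 + 1.551 = 8.231 mg/L·hr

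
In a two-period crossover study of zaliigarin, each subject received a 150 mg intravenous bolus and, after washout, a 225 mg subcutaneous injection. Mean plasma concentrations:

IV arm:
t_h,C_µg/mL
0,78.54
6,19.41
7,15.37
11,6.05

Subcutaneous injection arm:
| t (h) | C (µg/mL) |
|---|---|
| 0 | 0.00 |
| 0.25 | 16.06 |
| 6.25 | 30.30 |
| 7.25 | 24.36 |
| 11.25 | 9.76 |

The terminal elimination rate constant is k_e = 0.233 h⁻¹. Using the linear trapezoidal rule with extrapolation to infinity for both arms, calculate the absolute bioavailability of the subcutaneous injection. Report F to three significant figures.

F = 0.489

Trapezoidal AUC_0→11 (IV):
  [0→6]: (78.54+19.41)/2 × 6 = 293.85
  [6→7]: (19.41+15.37)/2 × 1 = 17.39
  [7→11]: (15.37+6.05)/2 × 4 = 42.84
  Sum = 354.08 µg/mL·h
IV tail: 6.05/0.233 = 25.966; AUC_iv,0→∞ = 354.08 + 25.966 = 380.046 µg/mL·h
Trapezoidal AUC_0→11.25 (subcutaneous injection):
  [0→0.25]: (0.00+16.06)/2 × 0.25 = 2.0075
  [0.25→6.25]: (16.06+30.30)/2 × 6 = 139.08
  [6.25→7.25]: (30.30+24.36)/2 × 1 = 27.33
  [7.25→11.25]: (24.36+9.76)/2 × 4 = 68.24
  Sum = 236.6575 µg/mL·h
subcutaneous injection tail: 9.76/0.233 = 41.888; AUC_ev,0→∞ = 236.6575 + 41.888 = 278.5455 µg/mL·h
F = (AUC_ev/D_ev)/(AUC_iv/D_iv) = (278.5455/225)/(380.046/150) = 1.23798/2.53364 = 0.4886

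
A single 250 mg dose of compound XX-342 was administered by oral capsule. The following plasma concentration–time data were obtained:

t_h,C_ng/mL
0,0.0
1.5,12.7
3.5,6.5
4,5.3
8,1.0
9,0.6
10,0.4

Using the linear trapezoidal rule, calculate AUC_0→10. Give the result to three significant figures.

AUC = 45.6 ng/mL·h

Trapezoidal AUC_0→10:
  [0→1.5]: (0.0+12.7)/2 × 1.5 = 9.525
  [1.5→3.5]: (12.7+6.5)/2 × 2 = 19.2
  [3.5→4]: (6.5+5.3)/2 × 0.5 = 2.95
  [4→8]: (5.3+1.0)/2 × 4 = 12.6
  [8→9]: (1.0+0.6)/2 × 1 = 0.8
  [9→10]: (0.6+0.4)/2 × 1 = 0.5
  Sum = 45.575 ng/mL·h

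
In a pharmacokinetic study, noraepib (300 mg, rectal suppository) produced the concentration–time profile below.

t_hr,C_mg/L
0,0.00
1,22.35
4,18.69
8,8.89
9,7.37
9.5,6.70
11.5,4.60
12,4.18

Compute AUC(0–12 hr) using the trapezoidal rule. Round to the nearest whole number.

Trapezoidal AUC_0→12:
  [0→1]: (0.00+22.35)/2 × 1 = 11.175
  [1→4]: (22.35+18.69)/2 × 3 = 61.56
  [4→8]: (18.69+8.89)/2 × 4 = 55.16
  [8→9]: (8.89+7.37)/2 × 1 = 8.13
  [9→9.5]: (7.37+6.70)/2 × 0.5 = 3.5175
  [9.5→11.5]: (6.70+4.60)/2 × 2 = 11.3
  [11.5→12]: (4.60+4.18)/2 × 0.5 = 2.195
  Sum = 153.0375 mg/L·hr

AUC = 153 mg/L·hr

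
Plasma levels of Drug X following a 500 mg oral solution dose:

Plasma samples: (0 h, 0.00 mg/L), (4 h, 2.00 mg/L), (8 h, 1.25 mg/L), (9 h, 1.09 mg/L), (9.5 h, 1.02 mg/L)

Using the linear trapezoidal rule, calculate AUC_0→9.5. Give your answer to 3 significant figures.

Trapezoidal AUC_0→9.5:
  [0→4]: (0.00+2.00)/2 × 4 = 4.0
  [4→8]: (2.00+1.25)/2 × 4 = 6.5
  [8→9]: (1.25+1.09)/2 × 1 = 1.17
  [9→9.5]: (1.09+1.02)/2 × 0.5 = 0.5275
  Sum = 12.1975 mg/L·h

AUC = 12.2 mg/L·h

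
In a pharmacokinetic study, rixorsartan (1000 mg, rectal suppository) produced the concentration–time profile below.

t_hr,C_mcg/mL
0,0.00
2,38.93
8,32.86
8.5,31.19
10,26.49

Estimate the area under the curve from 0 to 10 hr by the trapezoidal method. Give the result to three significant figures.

Trapezoidal AUC_0→10:
  [0→2]: (0.00+38.93)/2 × 2 = 38.93
  [2→8]: (38.93+32.86)/2 × 6 = 215.37
  [8→8.5]: (32.86+31.19)/2 × 0.5 = 16.0125
  [8.5→10]: (31.19+26.49)/2 × 1.5 = 43.26
  Sum = 313.5725 mcg/mL·hr

AUC = 314 mcg/mL·hr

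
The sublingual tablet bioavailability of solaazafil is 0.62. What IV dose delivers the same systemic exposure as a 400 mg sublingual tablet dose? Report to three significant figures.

Systemic exposure from an extravascular dose = F × D_ev, so the equivalent IV dose is F × D_ev.
D_iv = F × D_ev = 0.62 × 400 = 248 mg

D_iv = 248 mg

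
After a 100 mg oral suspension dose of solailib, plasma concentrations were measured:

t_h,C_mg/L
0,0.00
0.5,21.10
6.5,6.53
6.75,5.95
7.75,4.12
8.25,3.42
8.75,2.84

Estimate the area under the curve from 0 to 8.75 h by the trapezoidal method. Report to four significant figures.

Trapezoidal AUC_0→8.75:
  [0→0.5]: (0.00+21.10)/2 × 0.5 = 5.275
  [0.5→6.5]: (21.10+6.53)/2 × 6 = 82.89
  [6.5→6.75]: (6.53+5.95)/2 × 0.25 = 1.56
  [6.75→7.75]: (5.95+4.12)/2 × 1 = 5.035
  [7.75→8.25]: (4.12+3.42)/2 × 0.5 = 1.885
  [8.25→8.75]: (3.42+2.84)/2 × 0.5 = 1.565
  Sum = 98.21 mg/L·h

AUC = 98.21 mg/L·h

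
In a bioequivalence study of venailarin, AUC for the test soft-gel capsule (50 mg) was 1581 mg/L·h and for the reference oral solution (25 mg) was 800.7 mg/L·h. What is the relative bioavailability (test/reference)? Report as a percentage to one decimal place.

F_rel = 98.7%

F_rel = (AUC_test/D_test) / (AUC_ref/D_ref)
      = (1581/50) / (800.7/25)
      = 31.62 / 32.028 = 0.9873 = 98.73%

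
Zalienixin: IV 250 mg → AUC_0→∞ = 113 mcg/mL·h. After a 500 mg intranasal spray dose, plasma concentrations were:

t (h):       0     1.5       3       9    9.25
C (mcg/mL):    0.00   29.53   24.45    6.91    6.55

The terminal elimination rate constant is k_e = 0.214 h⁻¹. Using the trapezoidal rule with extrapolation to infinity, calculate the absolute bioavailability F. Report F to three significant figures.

Trapezoidal AUC_0→9.25 (intranasal spray):
  [0→1.5]: (0.00+29.53)/2 × 1.5 = 22.1475
  [1.5→3]: (29.53+24.45)/2 × 1.5 = 40.485
  [3→9]: (24.45+6.91)/2 × 6 = 94.08
  [9→9.25]: (6.91+6.55)/2 × 0.25 = 1.6825
  Sum = 158.395 mcg/mL·h
Tail: C_last/k_e = 6.55/0.214 = 30.607
AUC_0→∞ (intranasal spray) = 158.395 + 30.607 = 189.002 mcg/mL·h
F = (AUC_ev/D_ev)/(AUC_iv/D_iv) = (189.002/500)/(113/250) = 0.378004/0.452 = 0.8363

F = 0.836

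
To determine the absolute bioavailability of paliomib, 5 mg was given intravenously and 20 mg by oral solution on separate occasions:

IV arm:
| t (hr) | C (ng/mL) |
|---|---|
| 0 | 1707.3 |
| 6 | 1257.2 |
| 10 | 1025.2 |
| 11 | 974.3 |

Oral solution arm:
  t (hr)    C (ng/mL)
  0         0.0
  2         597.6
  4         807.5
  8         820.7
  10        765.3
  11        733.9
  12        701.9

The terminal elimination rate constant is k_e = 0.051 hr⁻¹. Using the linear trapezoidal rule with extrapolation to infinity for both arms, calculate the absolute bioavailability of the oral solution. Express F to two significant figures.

Trapezoidal AUC_0→11 (IV):
  [0→6]: (1707.3+1257.2)/2 × 6 = 8893.5
  [6→10]: (1257.2+1025.2)/2 × 4 = 4564.8
  [10→11]: (1025.2+974.3)/2 × 1 = 999.75
  Sum = 14458.05 ng/mL·hr
IV tail: 974.3/0.051 = 19103.922; AUC_iv,0→∞ = 14458.05 + 19103.922 = 33561.972 ng/mL·hr
Trapezoidal AUC_0→12 (oral solution):
  [0→2]: (0.0+597.6)/2 × 2 = 597.6
  [2→4]: (597.6+807.5)/2 × 2 = 1405.1
  [4→8]: (807.5+820.7)/2 × 4 = 3256.4
  [8→10]: (820.7+765.3)/2 × 2 = 1586.0
  [10→11]: (765.3+733.9)/2 × 1 = 749.6
  [11→12]: (733.9+701.9)/2 × 1 = 717.9
  Sum = 8312.6 ng/mL·hr
oral solution tail: 701.9/0.051 = 13762.745; AUC_ev,0→∞ = 8312.6 + 13762.745 = 22075.345 ng/mL·hr
F = (AUC_ev/D_ev)/(AUC_iv/D_iv) = (22075.345/20)/(33561.972/5) = 1103.77/6712.3944 = 0.1644

F = 0.16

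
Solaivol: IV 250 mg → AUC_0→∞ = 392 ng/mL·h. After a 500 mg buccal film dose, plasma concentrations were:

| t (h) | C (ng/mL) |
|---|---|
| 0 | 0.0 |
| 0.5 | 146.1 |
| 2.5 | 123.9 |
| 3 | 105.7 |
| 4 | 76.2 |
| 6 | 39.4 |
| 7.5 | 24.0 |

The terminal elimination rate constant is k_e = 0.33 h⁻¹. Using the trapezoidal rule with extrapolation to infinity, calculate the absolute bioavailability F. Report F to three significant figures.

Trapezoidal AUC_0→7.5 (buccal film):
  [0→0.5]: (0.0+146.1)/2 × 0.5 = 36.525
  [0.5→2.5]: (146.1+123.9)/2 × 2 = 270.0
  [2.5→3]: (123.9+105.7)/2 × 0.5 = 57.4
  [3→4]: (105.7+76.2)/2 × 1 = 90.95
  [4→6]: (76.2+39.4)/2 × 2 = 115.6
  [6→7.5]: (39.4+24.0)/2 × 1.5 = 47.55
  Sum = 618.025 ng/mL·h
Tail: C_last/k_e = 24.0/0.33 = 72.727
AUC_0→∞ (buccal film) = 618.025 + 72.727 = 690.752 ng/mL·h
F = (AUC_ev/D_ev)/(AUC_iv/D_iv) = (690.752/500)/(392/250) = 1.381504/1.568 = 0.8811

F = 0.881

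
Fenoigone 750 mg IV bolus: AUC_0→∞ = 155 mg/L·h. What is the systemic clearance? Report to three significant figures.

CL = Dose_iv / AUC_0→∞
   = 750 / 155 = 4.83871 L/h

CL = 4.84 L/h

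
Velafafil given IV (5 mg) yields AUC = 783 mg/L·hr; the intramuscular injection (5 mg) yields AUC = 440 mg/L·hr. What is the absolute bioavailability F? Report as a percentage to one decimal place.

F = 56.2%

F = (AUC_ev / D_ev) / (AUC_iv / D_iv)
  = (440/5) / (783/5)
  = 88 / 156.6 = 0.5619
  = 56.19%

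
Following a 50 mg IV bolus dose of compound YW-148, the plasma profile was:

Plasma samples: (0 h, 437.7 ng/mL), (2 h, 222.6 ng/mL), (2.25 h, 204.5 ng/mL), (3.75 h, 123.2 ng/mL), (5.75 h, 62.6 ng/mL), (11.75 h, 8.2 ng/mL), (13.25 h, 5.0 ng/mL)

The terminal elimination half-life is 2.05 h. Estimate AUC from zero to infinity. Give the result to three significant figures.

Trapezoidal AUC_0→13.25:
  [0→2]: (437.7+222.6)/2 × 2 = 660.3
  [2→2.25]: (222.6+204.5)/2 × 0.25 = 53.3875
  [2.25→3.75]: (204.5+123.2)/2 × 1.5 = 245.775
  [3.75→5.75]: (123.2+62.6)/2 × 2 = 185.8
  [5.75→11.75]: (62.6+8.2)/2 × 6 = 212.4
  [11.75→13.25]: (8.2+5.0)/2 × 1.5 = 9.9
  Sum = 1367.5625 ng/mL·h
k_e = ln2 / t½ = 0.693147 / 2.05 = 0.3381 h^-1
Extrapolated tail: C_last / k_e = 5.0 / 0.3381 = 14.789
AUC_0→∞ = 1367.5625 + 14.789 = 1382.3515 ng/mL·h

AUC = 1380 ng/mL·h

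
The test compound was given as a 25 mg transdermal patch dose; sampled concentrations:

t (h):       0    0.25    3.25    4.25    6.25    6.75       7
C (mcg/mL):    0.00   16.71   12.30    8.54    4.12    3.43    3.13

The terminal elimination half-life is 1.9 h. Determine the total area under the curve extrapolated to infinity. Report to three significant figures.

AUC = 80.0 mcg/mL·h

Trapezoidal AUC_0→7:
  [0→0.25]: (0.00+16.71)/2 × 0.25 = 2.08875
  [0.25→3.25]: (16.71+12.30)/2 × 3 = 43.515
  [3.25→4.25]: (12.30+8.54)/2 × 1 = 10.42
  [4.25→6.25]: (8.54+4.12)/2 × 2 = 12.66
  [6.25→6.75]: (4.12+3.43)/2 × 0.5 = 1.8875
  [6.75→7]: (3.43+3.13)/2 × 0.25 = 0.82
  Sum = 71.39125 mcg/mL·h
k_e = ln2 / t½ = 0.693147 / 1.9 = 0.3648 h^-1
Extrapolated tail: C_last / k_e = 3.13 / 0.3648 = 8.580
AUC_0→∞ = 71.39125 + 8.580 = 79.97125 mcg/mL·h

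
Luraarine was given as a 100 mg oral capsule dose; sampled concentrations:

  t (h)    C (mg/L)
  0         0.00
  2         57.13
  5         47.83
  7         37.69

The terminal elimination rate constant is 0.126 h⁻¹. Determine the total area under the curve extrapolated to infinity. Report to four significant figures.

AUC = 599.2 mg/L·h

Trapezoidal AUC_0→7:
  [0→2]: (0.00+57.13)/2 × 2 = 57.13
  [2→5]: (57.13+47.83)/2 × 3 = 157.44
  [5→7]: (47.83+37.69)/2 × 2 = 85.52
  Sum = 300.09 mg/L·h
Extrapolated tail: C_last / k_e = 37.69 / 0.126 = 299.127
AUC_0→∞ = 300.09 + 299.127 = 599.217 mg/L·h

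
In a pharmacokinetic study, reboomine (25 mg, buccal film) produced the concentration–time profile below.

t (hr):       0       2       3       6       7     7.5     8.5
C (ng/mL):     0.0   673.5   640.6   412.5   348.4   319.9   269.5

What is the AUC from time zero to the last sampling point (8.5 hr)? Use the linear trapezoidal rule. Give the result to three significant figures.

Trapezoidal AUC_0→8.5:
  [0→2]: (0.0+673.5)/2 × 2 = 673.5
  [2→3]: (673.5+640.6)/2 × 1 = 657.05
  [3→6]: (640.6+412.5)/2 × 3 = 1579.65
  [6→7]: (412.5+348.4)/2 × 1 = 380.45
  [7→7.5]: (348.4+319.9)/2 × 0.5 = 167.075
  [7.5→8.5]: (319.9+269.5)/2 × 1 = 294.7
  Sum = 3752.425 ng/mL·hr

AUC = 3750 ng/mL·hr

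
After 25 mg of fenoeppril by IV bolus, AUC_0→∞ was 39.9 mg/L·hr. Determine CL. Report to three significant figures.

CL = 0.627 L/hr

CL = Dose_iv / AUC_0→∞
   = 25 / 39.9 = 0.626566 L/hr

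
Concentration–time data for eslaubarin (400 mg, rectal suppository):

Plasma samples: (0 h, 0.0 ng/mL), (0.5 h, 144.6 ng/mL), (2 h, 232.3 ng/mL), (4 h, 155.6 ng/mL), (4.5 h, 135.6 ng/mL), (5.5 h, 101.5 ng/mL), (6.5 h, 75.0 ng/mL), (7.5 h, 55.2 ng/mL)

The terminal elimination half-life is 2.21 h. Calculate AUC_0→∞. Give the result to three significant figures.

Trapezoidal AUC_0→7.5:
  [0→0.5]: (0.0+144.6)/2 × 0.5 = 36.15
  [0.5→2]: (144.6+232.3)/2 × 1.5 = 282.675
  [2→4]: (232.3+155.6)/2 × 2 = 387.9
  [4→4.5]: (155.6+135.6)/2 × 0.5 = 72.8
  [4.5→5.5]: (135.6+101.5)/2 × 1 = 118.55
  [5.5→6.5]: (101.5+75.0)/2 × 1 = 88.25
  [6.5→7.5]: (75.0+55.2)/2 × 1 = 65.1
  Sum = 1051.425 ng/mL·h
k_e = ln2 / t½ = 0.693147 / 2.21 = 0.3136 h^-1
Extrapolated tail: C_last / k_e = 55.2 / 0.3136 = 176.020
AUC_0→∞ = 1051.425 + 176.020 = 1227.445 ng/mL·h

AUC = 1230 ng/mL·h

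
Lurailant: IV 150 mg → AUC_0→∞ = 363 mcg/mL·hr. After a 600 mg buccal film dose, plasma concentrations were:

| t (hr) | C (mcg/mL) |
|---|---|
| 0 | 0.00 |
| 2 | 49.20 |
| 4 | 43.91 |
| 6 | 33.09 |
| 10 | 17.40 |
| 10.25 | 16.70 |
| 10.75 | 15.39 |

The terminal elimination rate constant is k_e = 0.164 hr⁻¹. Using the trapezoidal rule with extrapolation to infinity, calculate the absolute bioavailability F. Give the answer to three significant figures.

F = 0.294

Trapezoidal AUC_0→10.75 (buccal film):
  [0→2]: (0.00+49.20)/2 × 2 = 49.2
  [2→4]: (49.20+43.91)/2 × 2 = 93.11
  [4→6]: (43.91+33.09)/2 × 2 = 77.0
  [6→10]: (33.09+17.40)/2 × 4 = 100.98
  [10→10.25]: (17.40+16.70)/2 × 0.25 = 4.2625
  [10.25→10.75]: (16.70+15.39)/2 × 0.5 = 8.0225
  Sum = 332.575 mcg/mL·hr
Tail: C_last/k_e = 15.39/0.164 = 93.841
AUC_0→∞ (buccal film) = 332.575 + 93.841 = 426.416 mcg/mL·hr
F = (AUC_ev/D_ev)/(AUC_iv/D_iv) = (426.416/600)/(363/150) = 0.710693/2.42 = 0.2937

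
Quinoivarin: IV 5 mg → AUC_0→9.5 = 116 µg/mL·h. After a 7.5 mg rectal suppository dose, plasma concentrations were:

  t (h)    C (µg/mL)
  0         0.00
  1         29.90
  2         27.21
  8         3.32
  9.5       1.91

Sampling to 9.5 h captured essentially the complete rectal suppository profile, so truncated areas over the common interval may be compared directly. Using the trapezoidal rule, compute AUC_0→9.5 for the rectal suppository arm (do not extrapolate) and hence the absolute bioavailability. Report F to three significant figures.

F = 0.799

Trapezoidal AUC_0→9.5 (rectal suppository):
  [0→1]: (0.00+29.90)/2 × 1 = 14.95
  [1→2]: (29.90+27.21)/2 × 1 = 28.555
  [2→8]: (27.21+3.32)/2 × 6 = 91.59
  [8→9.5]: (3.32+1.91)/2 × 1.5 = 3.9225
  Sum = 139.0175 µg/mL·h
F = (AUC_ev/D_ev)/(AUC_iv/D_iv) = (139.0175/7.5)/(116/5) = 18.5357/23.2 = 0.7990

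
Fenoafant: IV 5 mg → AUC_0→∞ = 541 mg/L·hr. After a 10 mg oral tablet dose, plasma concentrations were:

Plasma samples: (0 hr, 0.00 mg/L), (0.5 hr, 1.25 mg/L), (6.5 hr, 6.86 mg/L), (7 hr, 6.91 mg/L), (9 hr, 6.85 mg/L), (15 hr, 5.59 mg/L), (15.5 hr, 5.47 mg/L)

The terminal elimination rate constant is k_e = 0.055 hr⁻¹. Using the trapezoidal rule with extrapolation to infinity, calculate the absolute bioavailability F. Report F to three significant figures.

F = 0.168

Trapezoidal AUC_0→15.5 (oral tablet):
  [0→0.5]: (0.00+1.25)/2 × 0.5 = 0.3125
  [0.5→6.5]: (1.25+6.86)/2 × 6 = 24.33
  [6.5→7]: (6.86+6.91)/2 × 0.5 = 3.4425
  [7→9]: (6.91+6.85)/2 × 2 = 13.76
  [9→15]: (6.85+5.59)/2 × 6 = 37.32
  [15→15.5]: (5.59+5.47)/2 × 0.5 = 2.765
  Sum = 81.93 mg/L·hr
Tail: C_last/k_e = 5.47/0.055 = 99.455
AUC_0→∞ (oral tablet) = 81.93 + 99.455 = 181.385 mg/L·hr
F = (AUC_ev/D_ev)/(AUC_iv/D_iv) = (181.385/10)/(541/5) = 18.1385/108.2 = 0.1676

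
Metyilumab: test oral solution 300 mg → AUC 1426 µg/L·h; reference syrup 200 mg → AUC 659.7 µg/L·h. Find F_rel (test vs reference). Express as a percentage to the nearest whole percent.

F_rel = (AUC_test/D_test) / (AUC_ref/D_ref)
      = (1426/300) / (659.7/200)
      = 4.75333 / 3.2985 = 1.4411 = 144.11%

F_rel = 144%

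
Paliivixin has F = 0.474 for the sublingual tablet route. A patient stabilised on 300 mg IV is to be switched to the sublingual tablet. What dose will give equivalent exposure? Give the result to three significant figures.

D_sublingual = 633 mg

For equal systemic exposure: F × D_ev = D_iv
D_ev = D_iv / F = 300 / 0.474 = 632.911 mg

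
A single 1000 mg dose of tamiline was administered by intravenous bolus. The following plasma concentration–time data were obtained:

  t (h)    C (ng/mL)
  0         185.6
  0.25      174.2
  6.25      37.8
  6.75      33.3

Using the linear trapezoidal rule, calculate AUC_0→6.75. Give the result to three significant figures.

Trapezoidal AUC_0→6.75:
  [0→0.25]: (185.6+174.2)/2 × 0.25 = 44.975
  [0.25→6.25]: (174.2+37.8)/2 × 6 = 636.0
  [6.25→6.75]: (37.8+33.3)/2 × 0.5 = 17.775
  Sum = 698.75 ng/mL·h

AUC = 699 ng/mL·h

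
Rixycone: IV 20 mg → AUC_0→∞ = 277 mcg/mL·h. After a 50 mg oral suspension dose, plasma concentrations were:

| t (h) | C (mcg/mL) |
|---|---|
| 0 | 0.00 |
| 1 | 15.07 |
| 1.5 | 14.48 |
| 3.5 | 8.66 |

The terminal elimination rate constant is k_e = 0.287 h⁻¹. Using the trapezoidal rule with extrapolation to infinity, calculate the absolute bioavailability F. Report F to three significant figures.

F = 0.0985

Trapezoidal AUC_0→3.5 (oral suspension):
  [0→1]: (0.00+15.07)/2 × 1 = 7.535
  [1→1.5]: (15.07+14.48)/2 × 0.5 = 7.3875
  [1.5→3.5]: (14.48+8.66)/2 × 2 = 23.14
  Sum = 38.0625 mcg/mL·h
Tail: C_last/k_e = 8.66/0.287 = 30.174
AUC_0→∞ (oral suspension) = 38.0625 + 30.174 = 68.2365 mcg/mL·h
F = (AUC_ev/D_ev)/(AUC_iv/D_iv) = (68.2365/50)/(277/20) = 1.36473/13.85 = 0.0985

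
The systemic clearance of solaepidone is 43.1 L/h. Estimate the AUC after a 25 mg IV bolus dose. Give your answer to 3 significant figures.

AUC = 0.580 mg/L·h

AUC_0→∞ = Dose_iv / CL
        = 25 / 43.1 = 0.580046 mg/L·h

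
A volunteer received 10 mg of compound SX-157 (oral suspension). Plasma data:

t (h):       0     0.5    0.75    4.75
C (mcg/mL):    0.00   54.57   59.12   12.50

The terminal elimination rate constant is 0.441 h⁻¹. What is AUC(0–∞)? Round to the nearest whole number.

AUC = 199 mcg/mL·h

Trapezoidal AUC_0→4.75:
  [0→0.5]: (0.00+54.57)/2 × 0.5 = 13.6425
  [0.5→0.75]: (54.57+59.12)/2 × 0.25 = 14.21125
  [0.75→4.75]: (59.12+12.50)/2 × 4 = 143.24
  Sum = 171.09375 mcg/mL·h
Extrapolated tail: C_last / k_e = 12.50 / 0.441 = 28.345
AUC_0→∞ = 171.09375 + 28.345 = 199.43875 mcg/mL·h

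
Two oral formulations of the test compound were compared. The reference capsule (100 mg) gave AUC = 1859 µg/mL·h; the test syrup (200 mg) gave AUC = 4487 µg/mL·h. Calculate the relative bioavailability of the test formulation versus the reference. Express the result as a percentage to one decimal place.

F_rel = 120.7%

F_rel = (AUC_test/D_test) / (AUC_ref/D_ref)
      = (4487/200) / (1859/100)
      = 22.435 / 18.59 = 1.2068 = 120.68%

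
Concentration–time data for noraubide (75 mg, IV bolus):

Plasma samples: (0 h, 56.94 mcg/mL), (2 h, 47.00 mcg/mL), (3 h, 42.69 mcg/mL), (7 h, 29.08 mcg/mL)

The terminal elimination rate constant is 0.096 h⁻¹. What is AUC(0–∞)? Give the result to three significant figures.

Trapezoidal AUC_0→7:
  [0→2]: (56.94+47.00)/2 × 2 = 103.94
  [2→3]: (47.00+42.69)/2 × 1 = 44.845
  [3→7]: (42.69+29.08)/2 × 4 = 143.54
  Sum = 292.325 mcg/mL·h
Extrapolated tail: C_last / k_e = 29.08 / 0.096 = 302.917
AUC_0→∞ = 292.325 + 302.917 = 595.242 mcg/mL·h

AUC = 595 mcg/mL·h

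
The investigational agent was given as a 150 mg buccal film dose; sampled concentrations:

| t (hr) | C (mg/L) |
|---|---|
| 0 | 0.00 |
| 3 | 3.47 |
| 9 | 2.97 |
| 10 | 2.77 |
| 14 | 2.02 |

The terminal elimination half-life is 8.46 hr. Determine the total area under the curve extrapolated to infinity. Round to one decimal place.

Trapezoidal AUC_0→14:
  [0→3]: (0.00+3.47)/2 × 3 = 5.205
  [3→9]: (3.47+2.97)/2 × 6 = 19.32
  [9→10]: (2.97+2.77)/2 × 1 = 2.87
  [10→14]: (2.77+2.02)/2 × 4 = 9.58
  Sum = 36.975 mg/L·hr
k_e = ln2 / t½ = 0.693147 / 8.46 = 0.0819 hr^-1
Extrapolated tail: C_last / k_e = 2.02 / 0.0819 = 24.664
AUC_0→∞ = 36.975 + 24.664 = 61.639 mg/L·hr

AUC = 61.6 mg/L·hr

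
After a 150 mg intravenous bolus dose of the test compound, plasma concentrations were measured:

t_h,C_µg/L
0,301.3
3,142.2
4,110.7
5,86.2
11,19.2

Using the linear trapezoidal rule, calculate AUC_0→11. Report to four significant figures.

Trapezoidal AUC_0→11:
  [0→3]: (301.3+142.2)/2 × 3 = 665.25
  [3→4]: (142.2+110.7)/2 × 1 = 126.45
  [4→5]: (110.7+86.2)/2 × 1 = 98.45
  [5→11]: (86.2+19.2)/2 × 6 = 316.2
  Sum = 1206.35 µg/L·h

AUC = 1206 µg/L·h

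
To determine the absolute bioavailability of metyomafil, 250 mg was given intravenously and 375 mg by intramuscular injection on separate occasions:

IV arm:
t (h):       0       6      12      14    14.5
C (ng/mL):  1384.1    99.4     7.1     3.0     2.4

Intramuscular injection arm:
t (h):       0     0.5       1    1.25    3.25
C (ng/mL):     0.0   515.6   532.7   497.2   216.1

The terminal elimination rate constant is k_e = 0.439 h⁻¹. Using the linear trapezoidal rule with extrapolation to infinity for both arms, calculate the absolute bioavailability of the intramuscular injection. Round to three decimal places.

F = 0.240

Trapezoidal AUC_0→14.5 (IV):
  [0→6]: (1384.1+99.4)/2 × 6 = 4450.5
  [6→12]: (99.4+7.1)/2 × 6 = 319.5
  [12→14]: (7.1+3.0)/2 × 2 = 10.1
  [14→14.5]: (3.0+2.4)/2 × 0.5 = 1.35
  Sum = 4781.45 ng/mL·h
IV tail: 2.4/0.439 = 5.467; AUC_iv,0→∞ = 4781.45 + 5.467 = 4786.917 ng/mL·h
Trapezoidal AUC_0→3.25 (intramuscular injection):
  [0→0.5]: (0.0+515.6)/2 × 0.5 = 128.9
  [0.5→1]: (515.6+532.7)/2 × 0.5 = 262.075
  [1→1.25]: (532.7+497.2)/2 × 0.25 = 128.7375
  [1.25→3.25]: (497.2+216.1)/2 × 2 = 713.3
  Sum = 1233.0125 ng/mL·h
intramuscular injection tail: 216.1/0.439 = 492.255; AUC_ev,0→∞ = 1233.0125 + 492.255 = 1725.2675 ng/mL·h
F = (AUC_ev/D_ev)/(AUC_iv/D_iv) = (1725.2675/375)/(4786.917/250) = 4.60071/19.147668 = 0.2403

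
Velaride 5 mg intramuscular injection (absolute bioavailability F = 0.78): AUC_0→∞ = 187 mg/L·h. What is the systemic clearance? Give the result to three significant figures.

CL = F × Dose / AUC_0→∞
   = 0.78 × 5 / 187 = 0.0208556 L/h

CL = 0.0209 L/h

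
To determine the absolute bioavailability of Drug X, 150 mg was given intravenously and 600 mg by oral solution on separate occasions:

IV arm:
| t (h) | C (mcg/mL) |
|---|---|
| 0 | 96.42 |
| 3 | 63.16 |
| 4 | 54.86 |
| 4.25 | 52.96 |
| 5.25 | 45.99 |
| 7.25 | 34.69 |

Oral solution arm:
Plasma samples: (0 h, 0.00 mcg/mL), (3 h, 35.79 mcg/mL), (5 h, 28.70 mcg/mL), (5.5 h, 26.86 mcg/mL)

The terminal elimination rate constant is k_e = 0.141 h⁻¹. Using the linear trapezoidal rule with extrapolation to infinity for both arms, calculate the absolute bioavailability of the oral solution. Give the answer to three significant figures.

F = 0.117

Trapezoidal AUC_0→7.25 (IV):
  [0→3]: (96.42+63.16)/2 × 3 = 239.37
  [3→4]: (63.16+54.86)/2 × 1 = 59.01
  [4→4.25]: (54.86+52.96)/2 × 0.25 = 13.4775
  [4.25→5.25]: (52.96+45.99)/2 × 1 = 49.475
  [5.25→7.25]: (45.99+34.69)/2 × 2 = 80.68
  Sum = 442.0125 mcg/mL·h
IV tail: 34.69/0.141 = 246.028; AUC_iv,0→∞ = 442.0125 + 246.028 = 688.0405 mcg/mL·h
Trapezoidal AUC_0→5.5 (oral solution):
  [0→3]: (0.00+35.79)/2 × 3 = 53.685
  [3→5]: (35.79+28.70)/2 × 2 = 64.49
  [5→5.5]: (28.70+26.86)/2 × 0.5 = 13.89
  Sum = 132.065 mcg/mL·h
oral solution tail: 26.86/0.141 = 190.496; AUC_ev,0→∞ = 132.065 + 190.496 = 322.561 mcg/mL·h
F = (AUC_ev/D_ev)/(AUC_iv/D_iv) = (322.561/600)/(688.0405/150) = 0.537602/4.58694 = 0.1172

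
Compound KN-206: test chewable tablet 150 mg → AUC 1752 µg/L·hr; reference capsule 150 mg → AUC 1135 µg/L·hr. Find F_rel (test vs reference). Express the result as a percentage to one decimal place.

F_rel = (AUC_test/D_test) / (AUC_ref/D_ref)
      = (1752/150) / (1135/150)
      = 11.68 / 7.56667 = 1.5436 = 154.36%

F_rel = 154.4%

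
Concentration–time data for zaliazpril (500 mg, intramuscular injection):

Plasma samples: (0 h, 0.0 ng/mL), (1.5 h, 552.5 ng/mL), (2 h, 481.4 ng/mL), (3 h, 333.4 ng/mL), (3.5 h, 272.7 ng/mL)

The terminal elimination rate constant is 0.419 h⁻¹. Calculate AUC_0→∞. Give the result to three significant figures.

AUC = 1880 ng/mL·h

Trapezoidal AUC_0→3.5:
  [0→1.5]: (0.0+552.5)/2 × 1.5 = 414.375
  [1.5→2]: (552.5+481.4)/2 × 0.5 = 258.475
  [2→3]: (481.4+333.4)/2 × 1 = 407.4
  [3→3.5]: (333.4+272.7)/2 × 0.5 = 151.525
  Sum = 1231.775 ng/mL·h
Extrapolated tail: C_last / k_e = 272.7 / 0.419 = 650.835
AUC_0→∞ = 1231.775 + 650.835 = 1882.61 ng/mL·h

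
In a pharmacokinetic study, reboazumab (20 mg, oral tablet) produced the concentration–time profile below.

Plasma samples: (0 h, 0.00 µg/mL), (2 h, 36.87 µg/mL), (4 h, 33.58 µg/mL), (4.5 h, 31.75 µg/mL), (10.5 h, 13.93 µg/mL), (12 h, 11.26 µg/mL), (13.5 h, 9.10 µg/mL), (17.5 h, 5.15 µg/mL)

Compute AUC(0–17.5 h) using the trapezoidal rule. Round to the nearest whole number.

AUC = 323 µg/mL·h

Trapezoidal AUC_0→17.5:
  [0→2]: (0.00+36.87)/2 × 2 = 36.87
  [2→4]: (36.87+33.58)/2 × 2 = 70.45
  [4→4.5]: (33.58+31.75)/2 × 0.5 = 16.3325
  [4.5→10.5]: (31.75+13.93)/2 × 6 = 137.04
  [10.5→12]: (13.93+11.26)/2 × 1.5 = 18.8925
  [12→13.5]: (11.26+9.10)/2 × 1.5 = 15.27
  [13.5→17.5]: (9.10+5.15)/2 × 4 = 28.5
  Sum = 323.355 µg/mL·h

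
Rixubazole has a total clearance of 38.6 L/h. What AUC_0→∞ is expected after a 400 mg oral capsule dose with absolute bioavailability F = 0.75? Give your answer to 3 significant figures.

AUC_0→∞ = F × Dose / CL
        = 0.75 × 400 / 38.6 = 7.77202 mg/L·h

AUC = 7.77 mg/L·h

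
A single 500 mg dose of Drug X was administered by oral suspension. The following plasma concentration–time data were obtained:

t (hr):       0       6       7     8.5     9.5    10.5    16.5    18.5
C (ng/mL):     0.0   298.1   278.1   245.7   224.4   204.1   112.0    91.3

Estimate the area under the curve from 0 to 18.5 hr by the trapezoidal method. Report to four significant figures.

AUC = 3176 ng/mL·hr

Trapezoidal AUC_0→18.5:
  [0→6]: (0.0+298.1)/2 × 6 = 894.3
  [6→7]: (298.1+278.1)/2 × 1 = 288.1
  [7→8.5]: (278.1+245.7)/2 × 1.5 = 392.85
  [8.5→9.5]: (245.7+224.4)/2 × 1 = 235.05
  [9.5→10.5]: (224.4+204.1)/2 × 1 = 214.25
  [10.5→16.5]: (204.1+112.0)/2 × 6 = 948.3
  [16.5→18.5]: (112.0+91.3)/2 × 2 = 203.3
  Sum = 3176.15 ng/mL·hr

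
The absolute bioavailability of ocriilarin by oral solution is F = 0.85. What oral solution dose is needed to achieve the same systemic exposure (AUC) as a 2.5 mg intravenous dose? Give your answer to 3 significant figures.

For equal systemic exposure: F × D_ev = D_iv
D_ev = D_iv / F = 2.5 / 0.85 = 2.94118 mg

D_oral = 2.94 mg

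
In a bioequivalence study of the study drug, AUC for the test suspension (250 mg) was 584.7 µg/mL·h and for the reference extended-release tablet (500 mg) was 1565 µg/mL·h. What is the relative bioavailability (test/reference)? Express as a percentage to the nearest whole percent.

F_rel = (AUC_test/D_test) / (AUC_ref/D_ref)
      = (584.7/250) / (1565/500)
      = 2.3388 / 3.13 = 0.7472 = 74.72%

F_rel = 75%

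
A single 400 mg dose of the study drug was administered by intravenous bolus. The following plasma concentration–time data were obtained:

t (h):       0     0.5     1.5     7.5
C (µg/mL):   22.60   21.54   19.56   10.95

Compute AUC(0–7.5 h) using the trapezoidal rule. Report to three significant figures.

AUC = 123 µg/mL·h

Trapezoidal AUC_0→7.5:
  [0→0.5]: (22.60+21.54)/2 × 0.5 = 11.035
  [0.5→1.5]: (21.54+19.56)/2 × 1 = 20.55
  [1.5→7.5]: (19.56+10.95)/2 × 6 = 91.53
  Sum = 123.115 µg/mL·h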